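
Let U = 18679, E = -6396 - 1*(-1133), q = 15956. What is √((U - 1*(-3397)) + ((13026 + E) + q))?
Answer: √45795 ≈ 214.00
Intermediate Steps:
E = -5263 (E = -6396 + 1133 = -5263)
√((U - 1*(-3397)) + ((13026 + E) + q)) = √((18679 - 1*(-3397)) + ((13026 - 5263) + 15956)) = √((18679 + 3397) + (7763 + 15956)) = √(22076 + 23719) = √45795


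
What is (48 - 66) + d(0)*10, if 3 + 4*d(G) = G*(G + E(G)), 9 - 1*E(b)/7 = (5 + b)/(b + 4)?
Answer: -51/2 ≈ -25.500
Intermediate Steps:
E(b) = 63 - 7*(5 + b)/(4 + b) (E(b) = 63 - 7*(5 + b)/(b + 4) = 63 - 7*(5 + b)/(4 + b))
d(G) = -3/4 + G*(G + 7*(31 + 8*G)/(4 + G))/4 (d(G) = -3/4 + (G*(G + 7*(31 + 8*G)/(4 + G)))/4 = -3/4 + G*(G + 7*(31 + 8*G)/(4 + G))/4)
(48 - 66) + d(0)*10 = (48 - 66) + ((-12 + 0**3 + 60*0**2 + 214*0)/(4*(4 + 0)))*10 = -18 + ((1/4)*(-12 + 0 + 60*0 + 0)/4)*10 = -18 + ((1/4)*(1/4)*(-12 + 0 + 0 + 0))*10 = -18 + ((1/4)*(1/4)*(-12))*10 = -18 - 3/4*10 = -18 - 15/2 = -51/2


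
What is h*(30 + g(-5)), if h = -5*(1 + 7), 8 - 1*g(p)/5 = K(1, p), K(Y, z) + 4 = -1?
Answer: -3800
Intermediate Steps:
K(Y, z) = -5 (K(Y, z) = -4 - 1 = -5)
g(p) = 65 (g(p) = 40 - 5*(-5) = 40 + 25 = 65)
h = -40 (h = -5*8 = -40)
h*(30 + g(-5)) = -40*(30 + 65) = -40*95 = -3800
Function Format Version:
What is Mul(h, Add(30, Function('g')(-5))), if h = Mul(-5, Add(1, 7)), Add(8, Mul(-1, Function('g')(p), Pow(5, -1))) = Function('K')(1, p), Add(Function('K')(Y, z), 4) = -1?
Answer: -3800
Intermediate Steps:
Function('K')(Y, z) = -5 (Function('K')(Y, z) = Add(-4, -1) = -5)
Function('g')(p) = 65 (Function('g')(p) = Add(40, Mul(-5, -5)) = Add(40, 25) = 65)
h = -40 (h = Mul(-5, 8) = -40)
Mul(h, Add(30, Function('g')(-5))) = Mul(-40, Add(30, 65)) = Mul(-40, 95) = -3800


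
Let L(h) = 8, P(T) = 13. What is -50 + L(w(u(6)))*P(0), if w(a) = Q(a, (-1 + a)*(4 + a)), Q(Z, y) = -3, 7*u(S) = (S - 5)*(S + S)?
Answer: 54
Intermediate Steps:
u(S) = 2*S*(-5 + S)/7 (u(S) = ((S - 5)*(S + S))/7 = ((-5 + S)*(2*S))/7 = (2*S*(-5 + S))/7 = 2*S*(-5 + S)/7)
w(a) = -3
-50 + L(w(u(6)))*P(0) = -50 + 8*13 = -50 + 104 = 54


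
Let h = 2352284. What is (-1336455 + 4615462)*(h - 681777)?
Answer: 5477604146549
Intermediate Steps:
(-1336455 + 4615462)*(h - 681777) = (-1336455 + 4615462)*(2352284 - 681777) = 3279007*1670507 = 5477604146549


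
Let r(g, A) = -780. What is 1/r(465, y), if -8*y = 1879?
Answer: -1/780 ≈ -0.0012821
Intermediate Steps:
y = -1879/8 (y = -⅛*1879 = -1879/8 ≈ -234.88)
1/r(465, y) = 1/(-780) = -1/780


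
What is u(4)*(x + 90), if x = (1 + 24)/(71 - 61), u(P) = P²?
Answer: 1480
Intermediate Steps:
x = 5/2 (x = 25/10 = 25*(⅒) = 5/2 ≈ 2.5000)
u(4)*(x + 90) = 4²*(5/2 + 90) = 16*(185/2) = 1480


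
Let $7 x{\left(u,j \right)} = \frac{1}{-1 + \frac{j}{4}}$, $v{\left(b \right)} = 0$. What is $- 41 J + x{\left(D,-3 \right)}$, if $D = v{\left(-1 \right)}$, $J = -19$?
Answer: $\frac{38167}{49} \approx 778.92$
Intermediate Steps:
$D = 0$
$x{\left(u,j \right)} = \frac{1}{7 \left(-1 + \frac{j}{4}\right)}$
$- 41 J + x{\left(D,-3 \right)} = \left(-41\right) \left(-19\right) + \frac{4}{7 \left(-4 - 3\right)} = 779 + \frac{4}{7 \left(-7\right)} = 779 + \frac{4}{7} \left(- \frac{1}{7}\right) = 779 - \frac{4}{49} = \frac{38167}{49}$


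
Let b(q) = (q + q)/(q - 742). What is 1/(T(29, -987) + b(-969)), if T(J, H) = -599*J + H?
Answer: -1711/31408600 ≈ -5.4476e-5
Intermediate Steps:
T(J, H) = H - 599*J
b(q) = 2*q/(-742 + q) (b(q) = (2*q)/(-742 + q) = 2*q/(-742 + q))
1/(T(29, -987) + b(-969)) = 1/((-987 - 599*29) + 2*(-969)/(-742 - 969)) = 1/((-987 - 17371) + 2*(-969)/(-1711)) = 1/(-18358 + 2*(-969)*(-1/1711)) = 1/(-18358 + 1938/1711) = 1/(-31408600/1711) = -1711/31408600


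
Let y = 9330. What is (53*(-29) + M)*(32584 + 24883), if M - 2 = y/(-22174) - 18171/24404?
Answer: -23885347042229839/270567148 ≈ -8.8279e+7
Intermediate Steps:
M = 225827759/270567148 (M = 2 + (9330/(-22174) - 18171/24404) = 2 + (9330*(-1/22174) - 18171*1/24404) = 2 + (-4665/11087 - 18171/24404) = 2 - 315306537/270567148 = 225827759/270567148 ≈ 0.83465)
(53*(-29) + M)*(32584 + 24883) = (53*(-29) + 225827759/270567148)*(32584 + 24883) = (-1537 + 225827759/270567148)*57467 = -415635878717/270567148*57467 = -23885347042229839/270567148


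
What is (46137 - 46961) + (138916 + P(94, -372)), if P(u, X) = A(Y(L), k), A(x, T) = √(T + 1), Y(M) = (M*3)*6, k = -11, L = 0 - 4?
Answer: 138092 + I*√10 ≈ 1.3809e+5 + 3.1623*I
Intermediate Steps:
L = -4
Y(M) = 18*M (Y(M) = (3*M)*6 = 18*M)
A(x, T) = √(1 + T)
P(u, X) = I*√10 (P(u, X) = √(1 - 11) = √(-10) = I*√10)
(46137 - 46961) + (138916 + P(94, -372)) = (46137 - 46961) + (138916 + I*√10) = -824 + (138916 + I*√10) = 138092 + I*√10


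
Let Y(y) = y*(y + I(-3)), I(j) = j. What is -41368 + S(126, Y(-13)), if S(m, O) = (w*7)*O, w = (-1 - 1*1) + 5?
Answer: -37000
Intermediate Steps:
w = 3 (w = (-1 - 1) + 5 = -2 + 5 = 3)
Y(y) = y*(-3 + y) (Y(y) = y*(y - 3) = y*(-3 + y))
S(m, O) = 21*O (S(m, O) = (3*7)*O = 21*O)
-41368 + S(126, Y(-13)) = -41368 + 21*(-13*(-3 - 13)) = -41368 + 21*(-13*(-16)) = -41368 + 21*208 = -41368 + 4368 = -37000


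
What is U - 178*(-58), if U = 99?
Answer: 10423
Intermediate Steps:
U - 178*(-58) = 99 - 178*(-58) = 99 + 10324 = 10423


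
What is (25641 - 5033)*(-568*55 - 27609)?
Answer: -1212760192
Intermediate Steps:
(25641 - 5033)*(-568*55 - 27609) = 20608*(-31240 - 27609) = 20608*(-58849) = -1212760192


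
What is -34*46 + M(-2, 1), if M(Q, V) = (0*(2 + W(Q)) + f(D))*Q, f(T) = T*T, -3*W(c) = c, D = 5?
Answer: -1614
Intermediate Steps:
W(c) = -c/3
f(T) = T²
M(Q, V) = 25*Q (M(Q, V) = (0*(2 - Q/3) + 5²)*Q = (0 + 25)*Q = 25*Q)
-34*46 + M(-2, 1) = -34*46 + 25*(-2) = -1564 - 50 = -1614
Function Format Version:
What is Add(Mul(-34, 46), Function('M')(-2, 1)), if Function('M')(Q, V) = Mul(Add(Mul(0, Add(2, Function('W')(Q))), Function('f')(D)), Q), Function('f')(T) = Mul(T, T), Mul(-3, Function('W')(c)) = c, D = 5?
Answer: -1614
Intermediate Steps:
Function('W')(c) = Mul(Rational(-1, 3), c)
Function('f')(T) = Pow(T, 2)
Function('M')(Q, V) = Mul(25, Q) (Function('M')(Q, V) = Mul(Add(Mul(0, Add(2, Mul(Rational(-1, 3), Q))), Pow(5, 2)), Q) = Mul(Add(0, 25), Q) = Mul(25, Q))
Add(Mul(-34, 46), Function('M')(-2, 1)) = Add(Mul(-34, 46), Mul(25, -2)) = Add(-1564, -50) = -1614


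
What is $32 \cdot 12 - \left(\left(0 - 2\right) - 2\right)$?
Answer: $388$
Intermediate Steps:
$32 \cdot 12 - \left(\left(0 - 2\right) - 2\right) = 384 - \left(-2 - 2\right) = 384 - -4 = 384 + 4 = 388$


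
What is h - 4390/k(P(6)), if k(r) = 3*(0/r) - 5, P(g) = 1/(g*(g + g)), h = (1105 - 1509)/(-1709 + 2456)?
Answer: 655462/747 ≈ 877.46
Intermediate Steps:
h = -404/747 ≈ -0.54083
P(g) = 1/(2*g²) (P(g) = 1/(g*(2*g)) = 1/(2*g²))
k(r) = -5 (k(r) = 3*0 - 5 = 0 - 5 = -5)
h - 4390/k(P(6)) = -404/747 - 4390/(-5) = -404/747 - 4390*(-⅕) = -404/747 + 878 = 655462/747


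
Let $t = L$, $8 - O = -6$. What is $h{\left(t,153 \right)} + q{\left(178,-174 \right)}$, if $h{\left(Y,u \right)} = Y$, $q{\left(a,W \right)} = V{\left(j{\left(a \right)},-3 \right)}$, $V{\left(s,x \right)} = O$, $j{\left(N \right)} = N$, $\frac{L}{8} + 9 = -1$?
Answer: $-66$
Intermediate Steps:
$O = 14$ ($O = 8 - -6 = 8 + 6 = 14$)
$L = -80$ ($L = -72 + 8 \left(-1\right) = -72 - 8 = -80$)
$t = -80$
$V{\left(s,x \right)} = 14$
$q{\left(a,W \right)} = 14$
$h{\left(t,153 \right)} + q{\left(178,-174 \right)} = -80 + 14 = -66$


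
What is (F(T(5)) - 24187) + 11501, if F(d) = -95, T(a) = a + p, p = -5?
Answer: -12781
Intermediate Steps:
T(a) = -5 + a (T(a) = a - 5 = -5 + a)
(F(T(5)) - 24187) + 11501 = (-95 - 24187) + 11501 = -24282 + 11501 = -12781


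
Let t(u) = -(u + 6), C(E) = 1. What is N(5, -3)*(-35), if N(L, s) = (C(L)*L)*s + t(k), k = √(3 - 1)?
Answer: 735 + 35*√2 ≈ 784.50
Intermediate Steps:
k = √2 ≈ 1.4142
t(u) = -6 - u (t(u) = -(6 + u) = -6 - u)
N(L, s) = -6 - √2 + L*s (N(L, s) = (1*L)*s + (-6 - √2) = L*s + (-6 - √2) = -6 - √2 + L*s)
N(5, -3)*(-35) = (-6 - √2 + 5*(-3))*(-35) = (-6 - √2 - 15)*(-35) = (-21 - √2)*(-35) = 735 + 35*√2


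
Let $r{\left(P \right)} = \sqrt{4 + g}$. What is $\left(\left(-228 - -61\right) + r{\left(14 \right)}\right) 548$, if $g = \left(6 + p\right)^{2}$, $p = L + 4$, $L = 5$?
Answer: $-91516 + 548 \sqrt{229} \approx -83223.0$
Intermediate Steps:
$p = 9$ ($p = 5 + 4 = 9$)
$g = 225$ ($g = \left(6 + 9\right)^{2} = 15^{2} = 225$)
$r{\left(P \right)} = \sqrt{229}$ ($r{\left(P \right)} = \sqrt{4 + 225} = \sqrt{229}$)
$\left(\left(-228 - -61\right) + r{\left(14 \right)}\right) 548 = \left(\left(-228 - -61\right) + \sqrt{229}\right) 548 = \left(\left(-228 + 61\right) + \sqrt{229}\right) 548 = \left(-167 + \sqrt{229}\right) 548 = -91516 + 548 \sqrt{229}$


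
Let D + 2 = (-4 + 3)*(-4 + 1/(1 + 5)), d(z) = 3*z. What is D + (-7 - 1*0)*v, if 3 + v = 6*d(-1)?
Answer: 893/6 ≈ 148.83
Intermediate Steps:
v = -21 (v = -3 + 6*(3*(-1)) = -3 + 6*(-3) = -3 - 18 = -21)
D = 11/6 (D = -2 + (-4 + 3)*(-4 + 1/(1 + 5)) = -2 - (-4 + 1/6) = -2 - (-4 + ⅙) = -2 - 1*(-23/6) = -2 + 23/6 = 11/6 ≈ 1.8333)
D + (-7 - 1*0)*v = 11/6 + (-7 - 1*0)*(-21) = 11/6 + (-7 + 0)*(-21) = 11/6 - 7*(-21) = 11/6 + 147 = 893/6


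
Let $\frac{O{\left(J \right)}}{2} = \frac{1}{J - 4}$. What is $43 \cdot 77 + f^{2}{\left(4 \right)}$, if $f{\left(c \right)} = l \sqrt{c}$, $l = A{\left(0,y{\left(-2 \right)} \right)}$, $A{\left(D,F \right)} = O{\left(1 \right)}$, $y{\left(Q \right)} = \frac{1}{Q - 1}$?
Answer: $\frac{29815}{9} \approx 3312.8$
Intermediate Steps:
$O{\left(J \right)} = \frac{2}{-4 + J}$ ($O{\left(J \right)} = \frac{2}{J - 4} = \frac{2}{-4 + J}$)
$y{\left(Q \right)} = \frac{1}{-1 + Q}$
$A{\left(D,F \right)} = - \frac{2}{3}$ ($A{\left(D,F \right)} = \frac{2}{-4 + 1} = \frac{2}{-3} = 2 \left(- \frac{1}{3}\right) = - \frac{2}{3}$)
$l = - \frac{2}{3} \approx -0.66667$
$f{\left(c \right)} = - \frac{2 \sqrt{c}}{3}$
$43 \cdot 77 + f^{2}{\left(4 \right)} = 43 \cdot 77 + \left(- \frac{2 \sqrt{4}}{3}\right)^{2} = 3311 + \left(\left(- \frac{2}{3}\right) 2\right)^{2} = 3311 + \left(- \frac{4}{3}\right)^{2} = 3311 + \frac{16}{9} = \frac{29815}{9}$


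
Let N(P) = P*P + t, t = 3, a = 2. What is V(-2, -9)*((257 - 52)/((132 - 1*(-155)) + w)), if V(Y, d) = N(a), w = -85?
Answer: 1435/202 ≈ 7.1040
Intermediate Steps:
N(P) = 3 + P² (N(P) = P*P + 3 = P² + 3 = 3 + P²)
V(Y, d) = 7 (V(Y, d) = 3 + 2² = 3 + 4 = 7)
V(-2, -9)*((257 - 52)/((132 - 1*(-155)) + w)) = 7*((257 - 52)/((132 - 1*(-155)) - 85)) = 7*(205/((132 + 155) - 85)) = 7*(205/(287 - 85)) = 7*(205/202) = 1435/202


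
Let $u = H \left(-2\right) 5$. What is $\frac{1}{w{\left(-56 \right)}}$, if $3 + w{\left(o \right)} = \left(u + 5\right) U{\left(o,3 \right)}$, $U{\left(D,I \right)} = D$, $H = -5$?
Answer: $- \frac{1}{3083} \approx -0.00032436$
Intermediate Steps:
$u = 50$ ($u = \left(-5\right) \left(-2\right) 5 = 10 \cdot 5 = 50$)
$w{\left(o \right)} = -3 + 55 o$ ($w{\left(o \right)} = -3 + \left(50 + 5\right) o = -3 + 55 o$)
$\frac{1}{w{\left(-56 \right)}} = \frac{1}{-3 + 55 \left(-56\right)} = \frac{1}{-3 - 3080} = \frac{1}{-3083} = - \frac{1}{3083}$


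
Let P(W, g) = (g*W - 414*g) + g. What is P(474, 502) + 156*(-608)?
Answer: -64226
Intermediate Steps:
P(W, g) = -413*g + W*g (P(W, g) = (W*g - 414*g) + g = (-414*g + W*g) + g = -413*g + W*g)
P(474, 502) + 156*(-608) = 502*(-413 + 474) + 156*(-608) = 502*61 - 94848 = 30622 - 94848 = -64226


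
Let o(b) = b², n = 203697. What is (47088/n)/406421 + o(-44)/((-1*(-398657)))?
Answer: 17810433063872/3667056976119901 ≈ 0.0048569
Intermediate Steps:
(47088/n)/406421 + o(-44)/((-1*(-398657))) = (47088/203697)/406421 + (-44)²/((-1*(-398657))) = (47088*(1/203697))*(1/406421) + 1936/398657 = (5232/22633)*(1/406421) + 1936*(1/398657) = 5232/9198526493 + 1936/398657 = 17810433063872/3667056976119901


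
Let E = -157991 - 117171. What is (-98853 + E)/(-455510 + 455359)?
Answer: 374015/151 ≈ 2476.9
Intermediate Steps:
E = -275162
(-98853 + E)/(-455510 + 455359) = (-98853 - 275162)/(-455510 + 455359) = -374015/(-151) = -374015*(-1/151) = 374015/151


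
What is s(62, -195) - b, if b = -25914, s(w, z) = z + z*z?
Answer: 63744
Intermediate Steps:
s(w, z) = z + z²
s(62, -195) - b = -195*(1 - 195) - 1*(-25914) = -195*(-194) + 25914 = 37830 + 25914 = 63744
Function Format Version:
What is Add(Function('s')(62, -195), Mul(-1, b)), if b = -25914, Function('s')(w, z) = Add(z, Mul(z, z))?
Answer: 63744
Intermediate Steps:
Function('s')(w, z) = Add(z, Pow(z, 2))
Add(Function('s')(62, -195), Mul(-1, b)) = Add(Mul(-195, Add(1, -195)), Mul(-1, -25914)) = Add(Mul(-195, -194), 25914) = Add(37830, 25914) = 63744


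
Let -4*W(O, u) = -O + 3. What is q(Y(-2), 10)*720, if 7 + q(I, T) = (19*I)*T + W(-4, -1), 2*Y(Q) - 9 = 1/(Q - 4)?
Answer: 597900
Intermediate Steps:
W(O, u) = -3/4 + O/4 (W(O, u) = -(-O + 3)/4 = -(3 - O)/4 = -3/4 + O/4)
Y(Q) = 9/2 + 1/(2*(-4 + Q)) (Y(Q) = 9/2 + 1/(2*(Q - 4)) = 9/2 + 1/(2*(-4 + Q)))
q(I, T) = -35/4 + 19*I*T (q(I, T) = -7 + ((19*I)*T + (-3/4 + (1/4)*(-4))) = -7 + (19*I*T + (-3/4 - 1)) = -7 + (19*I*T - 7/4) = -7 + (-7/4 + 19*I*T) = -35/4 + 19*I*T)
q(Y(-2), 10)*720 = (-35/4 + 19*((-35 + 9*(-2))/(2*(-4 - 2)))*10)*720 = (-35/4 + 19*((1/2)*(-35 - 18)/(-6))*10)*720 = (-35/4 + 19*((1/2)*(-1/6)*(-53))*10)*720 = (-35/4 + 19*(53/12)*10)*720 = (-35/4 + 5035/6)*720 = (9965/12)*720 = 597900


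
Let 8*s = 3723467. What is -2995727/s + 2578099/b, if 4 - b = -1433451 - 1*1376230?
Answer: -57736927178727/10461769377895 ≈ -5.5189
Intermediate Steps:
s = 3723467/8 (s = (⅛)*3723467 = 3723467/8 ≈ 4.6543e+5)
b = 2809685 (b = 4 - (-1433451 - 1*1376230) = 4 - (-1433451 - 1376230) = 4 - 1*(-2809681) = 4 + 2809681 = 2809685)
-2995727/s + 2578099/b = -2995727/3723467/8 + 2578099/2809685 = -2995727*8/3723467 + 2578099*(1/2809685) = -23965816/3723467 + 2578099/2809685 = -57736927178727/10461769377895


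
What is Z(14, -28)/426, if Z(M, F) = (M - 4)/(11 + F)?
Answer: -5/3621 ≈ -0.0013808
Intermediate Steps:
Z(M, F) = (-4 + M)/(11 + F)
Z(14, -28)/426 = ((-4 + 14)/(11 - 28))/426 = (10/(-17))*(1/426) = -1/17*10*(1/426) = -10/17*1/426 = -5/3621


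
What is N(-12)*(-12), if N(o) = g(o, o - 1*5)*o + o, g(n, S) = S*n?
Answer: 29520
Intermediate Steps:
N(o) = o + o**2*(-5 + o) (N(o) = ((o - 1*5)*o)*o + o = ((o - 5)*o)*o + o = ((-5 + o)*o)*o + o = (o*(-5 + o))*o + o = o**2*(-5 + o) + o = o + o**2*(-5 + o))
N(-12)*(-12) = -12*(1 - 12*(-5 - 12))*(-12) = -12*(1 - 12*(-17))*(-12) = -12*(1 + 204)*(-12) = -12*205*(-12) = -2460*(-12) = 29520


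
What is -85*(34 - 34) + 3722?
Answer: 3722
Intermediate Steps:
-85*(34 - 34) + 3722 = -85*0 + 3722 = 0 + 3722 = 3722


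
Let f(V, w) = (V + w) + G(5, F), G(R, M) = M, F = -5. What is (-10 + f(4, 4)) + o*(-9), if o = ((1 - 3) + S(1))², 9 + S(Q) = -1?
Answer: -1303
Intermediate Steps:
S(Q) = -10 (S(Q) = -9 - 1 = -10)
f(V, w) = -5 + V + w (f(V, w) = (V + w) - 5 = -5 + V + w)
o = 144 (o = ((1 - 3) - 10)² = (-2 - 10)² = (-12)² = 144)
(-10 + f(4, 4)) + o*(-9) = (-10 + (-5 + 4 + 4)) + 144*(-9) = (-10 + 3) - 1296 = -7 - 1296 = -1303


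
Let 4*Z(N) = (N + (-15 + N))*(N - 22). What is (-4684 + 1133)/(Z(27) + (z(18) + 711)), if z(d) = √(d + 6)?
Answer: -14388652/3078379 + 113632*√6/9235137 ≈ -4.6440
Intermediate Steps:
z(d) = √(6 + d)
Z(N) = (-22 + N)*(-15 + 2*N)/4 (Z(N) = ((N + (-15 + N))*(N - 22))/4 = ((-15 + 2*N)*(-22 + N))/4 = ((-22 + N)*(-15 + 2*N))/4 = (-22 + N)*(-15 + 2*N)/4)
(-4684 + 1133)/(Z(27) + (z(18) + 711)) = (-4684 + 1133)/((165/2 + (½)*27² - 59/4*27) + (√(6 + 18) + 711)) = -3551/((165/2 + (½)*729 - 1593/4) + (√24 + 711)) = -3551/((165/2 + 729/2 - 1593/4) + (2*√6 + 711)) = -3551/(195/4 + (711 + 2*√6)) = -3551/(3039/4 + 2*√6)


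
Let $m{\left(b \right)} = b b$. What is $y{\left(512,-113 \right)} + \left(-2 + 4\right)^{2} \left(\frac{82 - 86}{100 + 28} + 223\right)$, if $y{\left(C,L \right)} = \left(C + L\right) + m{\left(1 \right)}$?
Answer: $\frac{10335}{8} \approx 1291.9$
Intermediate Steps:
$m{\left(b \right)} = b^{2}$
$y{\left(C,L \right)} = 1 + C + L$ ($y{\left(C,L \right)} = \left(C + L\right) + 1^{2} = \left(C + L\right) + 1 = 1 + C + L$)
$y{\left(512,-113 \right)} + \left(-2 + 4\right)^{2} \left(\frac{82 - 86}{100 + 28} + 223\right) = \left(1 + 512 - 113\right) + \left(-2 + 4\right)^{2} \left(\frac{82 - 86}{100 + 28} + 223\right) = 400 + 2^{2} \left(- \frac{4}{128} + 223\right) = 400 + 4 \left(\left(-4\right) \frac{1}{128} + 223\right) = 400 + 4 \left(- \frac{1}{32} + 223\right) = 400 + 4 \cdot \frac{7135}{32} = 400 + \frac{7135}{8} = \frac{10335}{8}$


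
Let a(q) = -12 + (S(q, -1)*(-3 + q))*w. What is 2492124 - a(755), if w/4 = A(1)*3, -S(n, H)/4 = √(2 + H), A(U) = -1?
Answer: 2456040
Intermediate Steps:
S(n, H) = -4*√(2 + H)
w = -12 (w = 4*(-1*3) = 4*(-3) = -12)
a(q) = -156 + 48*q (a(q) = -12 + ((-4*√(2 - 1))*(-3 + q))*(-12) = -12 + ((-4*√1)*(-3 + q))*(-12) = -12 + ((-4*1)*(-3 + q))*(-12) = -12 - 4*(-3 + q)*(-12) = -12 + (12 - 4*q)*(-12) = -12 + (-144 + 48*q) = -156 + 48*q)
2492124 - a(755) = 2492124 - (-156 + 48*755) = 2492124 - (-156 + 36240) = 2492124 - 1*36084 = 2492124 - 36084 = 2456040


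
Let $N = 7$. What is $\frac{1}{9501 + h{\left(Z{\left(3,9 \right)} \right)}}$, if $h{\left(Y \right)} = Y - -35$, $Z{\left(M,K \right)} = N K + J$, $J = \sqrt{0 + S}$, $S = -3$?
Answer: $\frac{9599}{92140804} - \frac{i \sqrt{3}}{92140804} \approx 0.00010418 - 1.8798 \cdot 10^{-8} i$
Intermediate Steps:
$J = i \sqrt{3}$ ($J = \sqrt{0 - 3} = \sqrt{-3} = i \sqrt{3} \approx 1.732 i$)
$Z{\left(M,K \right)} = 7 K + i \sqrt{3}$
$h{\left(Y \right)} = 35 + Y$ ($h{\left(Y \right)} = Y + 35 = 35 + Y$)
$\frac{1}{9501 + h{\left(Z{\left(3,9 \right)} \right)}} = \frac{1}{9501 + \left(35 + \left(7 \cdot 9 + i \sqrt{3}\right)\right)} = \frac{1}{9501 + \left(35 + \left(63 + i \sqrt{3}\right)\right)} = \frac{1}{9501 + \left(98 + i \sqrt{3}\right)} = \frac{1}{9599 + i \sqrt{3}}$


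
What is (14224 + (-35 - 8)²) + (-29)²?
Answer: 16914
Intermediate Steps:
(14224 + (-35 - 8)²) + (-29)² = (14224 + (-43)²) + 841 = (14224 + 1849) + 841 = 16073 + 841 = 16914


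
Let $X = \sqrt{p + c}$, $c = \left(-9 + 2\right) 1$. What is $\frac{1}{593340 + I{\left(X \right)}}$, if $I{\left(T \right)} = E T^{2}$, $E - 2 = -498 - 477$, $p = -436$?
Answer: $\frac{1}{1024379} \approx 9.762 \cdot 10^{-7}$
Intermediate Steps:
$c = -7$ ($c = \left(-7\right) 1 = -7$)
$X = i \sqrt{443}$ ($X = \sqrt{-436 - 7} = \sqrt{-443} = i \sqrt{443} \approx 21.048 i$)
$E = -973$ ($E = 2 - 975 = -973$)
$I{\left(T \right)} = - 973 T^{2}$
$\frac{1}{593340 + I{\left(X \right)}} = \frac{1}{593340 - 973 \left(i \sqrt{443}\right)^{2}} = \frac{1}{593340 - -431039} = \frac{1}{593340 + 431039} = \frac{1}{1024379}$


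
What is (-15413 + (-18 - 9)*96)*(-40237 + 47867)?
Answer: -137378150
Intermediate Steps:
(-15413 + (-18 - 9)*96)*(-40237 + 47867) = (-15413 - 27*96)*7630 = (-15413 - 2592)*7630 = -18005*7630 = -137378150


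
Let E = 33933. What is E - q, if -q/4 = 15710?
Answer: 96773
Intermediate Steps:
q = -62840 (q = -4*15710 = -62840)
E - q = 33933 - 1*(-62840) = 33933 + 62840 = 96773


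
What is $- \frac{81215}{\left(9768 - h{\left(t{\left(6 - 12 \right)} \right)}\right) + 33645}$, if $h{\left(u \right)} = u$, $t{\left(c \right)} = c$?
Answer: $- \frac{81215}{43419} \approx -1.8705$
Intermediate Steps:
$- \frac{81215}{\left(9768 - h{\left(t{\left(6 - 12 \right)} \right)}\right) + 33645} = - \frac{81215}{\left(9768 - \left(6 - 12\right)\right) + 33645} = - \frac{81215}{\left(9768 - -6\right) + 33645} = - \frac{81215}{\left(9768 + 6\right) + 33645} = - \frac{81215}{9774 + 33645} = - \frac{81215}{43419}$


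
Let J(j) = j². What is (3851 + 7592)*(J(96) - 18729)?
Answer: -108857259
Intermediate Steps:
(3851 + 7592)*(J(96) - 18729) = (3851 + 7592)*(96² - 18729) = 11443*(9216 - 18729) = 11443*(-9513) = -108857259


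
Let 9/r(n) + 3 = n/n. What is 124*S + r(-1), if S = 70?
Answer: 17351/2 ≈ 8675.5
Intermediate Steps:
r(n) = -9/2 (r(n) = 9/(-3 + n/n) = 9/(-3 + 1) = 9/(-2) = 9*(-1/2) = -9/2)
124*S + r(-1) = 124*70 - 9/2 = 8680 - 9/2 = 17351/2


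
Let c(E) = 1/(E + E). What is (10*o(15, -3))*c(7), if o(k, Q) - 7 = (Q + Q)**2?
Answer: 215/7 ≈ 30.714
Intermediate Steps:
o(k, Q) = 7 + 4*Q**2 (o(k, Q) = 7 + (Q + Q)**2 = 7 + (2*Q)**2 = 7 + 4*Q**2)
c(E) = 1/(2*E)
(10*o(15, -3))*c(7) = (10*(7 + 4*(-3)**2))*((1/2)/7) = (10*(7 + 4*9))*((1/2)*(1/7)) = (10*(7 + 36))*(1/14) = (10*43)*(1/14) = 430*(1/14) = 215/7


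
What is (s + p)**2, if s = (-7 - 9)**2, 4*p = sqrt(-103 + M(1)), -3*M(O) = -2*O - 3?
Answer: (768 + I*sqrt(57))**2/9 ≈ 65530.0 + 1288.5*I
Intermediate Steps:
M(O) = 1 + 2*O/3 (M(O) = -(-2*O - 3)/3 = -(-3 - 2*O)/3 = 1 + 2*O/3)
p = I*sqrt(57)/3 (p = sqrt(-103 + (1 + (2/3)*1))/4 = sqrt(-103 + (1 + 2/3))/4 = sqrt(-103 + 5/3)/4 = sqrt(-304/3)/4 = (4*I*sqrt(57)/3)/4 = I*sqrt(57)/3 ≈ 2.5166*I)
s = 256 (s = (-16)**2 = 256)
(s + p)**2 = (256 + I*sqrt(57)/3)**2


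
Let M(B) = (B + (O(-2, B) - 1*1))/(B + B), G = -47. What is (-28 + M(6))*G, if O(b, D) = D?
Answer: 15275/12 ≈ 1272.9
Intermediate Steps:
M(B) = (-1 + 2*B)/(2*B) (M(B) = (B + (B - 1*1))/(B + B) = (B + (B - 1))/((2*B)) = (B + (-1 + B))*(1/(2*B)) = (-1 + 2*B)*(1/(2*B)) = (-1 + 2*B)/(2*B))
(-28 + M(6))*G = (-28 + (-½ + 6)/6)*(-47) = (-28 + (⅙)*(11/2))*(-47) = (-28 + 11/12)*(-47) = -325/12*(-47) = 15275/12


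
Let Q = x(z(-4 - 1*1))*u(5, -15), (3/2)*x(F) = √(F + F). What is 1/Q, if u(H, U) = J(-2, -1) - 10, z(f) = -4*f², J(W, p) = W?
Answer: I*√2/160 ≈ 0.0088388*I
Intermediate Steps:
u(H, U) = -12 (u(H, U) = -2 - 10 = -12)
x(F) = 2*√2*√F/3 (x(F) = 2*√(F + F)/3 = 2*√(2*F)/3 = 2*(√2*√F)/3 = 2*√2*√F/3)
Q = -80*I*√2 (Q = (2*√2*√(-4*(-4 - 1*1)²)/3)*(-12) = (2*√2*√(-4*(-4 - 1)²)/3)*(-12) = (2*√2*√(-4*(-5)²)/3)*(-12) = (2*√2*√(-4*25)/3)*(-12) = (2*√2*√(-100)/3)*(-12) = (2*√2*(10*I)/3)*(-12) = (20*I*√2/3)*(-12) = -80*I*√2 ≈ -113.14*I)
1/Q = 1/(-80*I*√2) = I*√2/160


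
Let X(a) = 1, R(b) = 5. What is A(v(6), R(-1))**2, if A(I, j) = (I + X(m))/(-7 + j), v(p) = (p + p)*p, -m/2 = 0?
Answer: 5329/4 ≈ 1332.3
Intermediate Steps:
m = 0 (m = -2*0 = 0)
v(p) = 2*p**2 (v(p) = (2*p)*p = 2*p**2)
A(I, j) = (1 + I)/(-7 + j) (A(I, j) = (I + 1)/(-7 + j) = (1 + I)/(-7 + j))
A(v(6), R(-1))**2 = ((1 + 2*6**2)/(-7 + 5))**2 = ((1 + 2*36)/(-2))**2 = (-(1 + 72)/2)**2 = (-1/2*73)**2 = (-73/2)**2 = 5329/4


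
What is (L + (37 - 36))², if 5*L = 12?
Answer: 289/25 ≈ 11.560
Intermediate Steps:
L = 12/5 (L = (⅕)*12 = 12/5 ≈ 2.4000)
(L + (37 - 36))² = (12/5 + (37 - 36))² = (12/5 + 1)² = (17/5)² = 289/25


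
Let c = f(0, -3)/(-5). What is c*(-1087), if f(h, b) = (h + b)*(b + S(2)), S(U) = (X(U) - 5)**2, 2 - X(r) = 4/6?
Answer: -102178/15 ≈ -6811.9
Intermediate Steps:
X(r) = 4/3 (X(r) = 2 - 4/6 = 2 - 1*2/3 = 2 - 2/3 = 4/3)
S(U) = 121/9 (S(U) = (4/3 - 5)**2 = (-11/3)**2 = 121/9)
f(h, b) = (121/9 + b)*(b + h) (f(h, b) = (h + b)*(b + 121/9) = (b + h)*(121/9 + b) = (121/9 + b)*(b + h))
c = 94/15 (c = ((-3)**2 + (121/9)*(-3) + (121/9)*0 - 3*0)/(-5) = (9 - 121/3 + 0 + 0)*(-1/5) = -94/3*(-1/5) = 94/15 ≈ 6.2667)
c*(-1087) = (94/15)*(-1087) = -102178/15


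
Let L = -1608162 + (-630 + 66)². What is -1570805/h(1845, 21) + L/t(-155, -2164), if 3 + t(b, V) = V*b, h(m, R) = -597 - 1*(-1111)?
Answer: -527537794609/172404338 ≈ -3059.9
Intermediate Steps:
h(m, R) = 514 (h(m, R) = -597 + 1111 = 514)
t(b, V) = -3 + V*b
L = -1290066 (L = -1608162 + (-564)² = -1608162 + 318096 = -1290066)
-1570805/h(1845, 21) + L/t(-155, -2164) = -1570805/514 - 1290066/(-3 - 2164*(-155)) = -1570805*1/514 - 1290066/(-3 + 335420) = -1570805/514 - 1290066/335417 = -527537794609/172404338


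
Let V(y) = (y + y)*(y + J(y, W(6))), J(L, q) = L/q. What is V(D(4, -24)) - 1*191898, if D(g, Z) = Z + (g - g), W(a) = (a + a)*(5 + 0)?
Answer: -953634/5 ≈ -1.9073e+5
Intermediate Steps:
W(a) = 10*a (W(a) = (2*a)*5 = 10*a)
D(g, Z) = Z (D(g, Z) = Z + 0 = Z)
V(y) = 61*y²/30 (V(y) = (y + y)*(y + y/((10*6))) = (2*y)*(y + y/60) = (2*y)*(61*y/60) = 61*y²/30)
V(D(4, -24)) - 1*191898 = (61/30)*(-24)² - 1*191898 = (61/30)*576 - 191898 = 5856/5 - 191898 = -953634/5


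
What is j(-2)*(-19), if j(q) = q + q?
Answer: 76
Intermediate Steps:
j(q) = 2*q
j(-2)*(-19) = (2*(-2))*(-19) = -4*(-19) = 76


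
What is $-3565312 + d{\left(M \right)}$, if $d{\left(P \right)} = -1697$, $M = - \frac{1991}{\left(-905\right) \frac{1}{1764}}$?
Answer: $-3567009$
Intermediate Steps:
$M = \frac{19404}{5}$ ($M = - \frac{1991}{\left(-905\right) \frac{1}{1764}} = - \frac{1991}{- \frac{905}{1764}} = \left(-1991\right) \left(- \frac{1764}{905}\right) = \frac{19404}{5} \approx 3880.8$)
$-3565312 + d{\left(M \right)} = -3565312 - 1697 = -3567009$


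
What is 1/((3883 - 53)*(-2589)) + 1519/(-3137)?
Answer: -15062209667/31106084190 ≈ -0.48422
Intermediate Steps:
1/((3883 - 53)*(-2589)) + 1519/(-3137) = -1/2589/3830 + 1519*(-1/3137) = (1/3830)*(-1/2589) - 1519/3137 = -1/9915870 - 1519/3137 = -15062209667/31106084190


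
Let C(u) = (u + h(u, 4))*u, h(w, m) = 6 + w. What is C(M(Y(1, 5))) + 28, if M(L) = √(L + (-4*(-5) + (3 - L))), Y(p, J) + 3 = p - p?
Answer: 74 + 6*√23 ≈ 102.78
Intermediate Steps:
Y(p, J) = -3 (Y(p, J) = -3 + (p - p) = -3 + 0 = -3)
M(L) = √23 (M(L) = √(L + (20 + (3 - L))) = √(L + (23 - L)) = √23)
C(u) = u*(6 + 2*u) (C(u) = (u + (6 + u))*u = (6 + 2*u)*u = u*(6 + 2*u))
C(M(Y(1, 5))) + 28 = 2*√23*(3 + √23) + 28 = 28 + 2*√23*(3 + √23)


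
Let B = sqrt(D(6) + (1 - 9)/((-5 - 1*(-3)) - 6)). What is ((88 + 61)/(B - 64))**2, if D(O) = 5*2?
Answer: 22201/(64 - sqrt(11))**2 ≈ 6.0288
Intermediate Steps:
D(O) = 10
B = sqrt(11) (B = sqrt(10 + (1 - 9)/((-5 - 1*(-3)) - 6)) = sqrt(10 - 8/((-5 + 3) - 6)) = sqrt(10 - 8/(-2 - 6)) = sqrt(10 - 8/(-8)) = sqrt(10 - 8*(-1/8)) = sqrt(10 + 1) = sqrt(11) ≈ 3.3166)
((88 + 61)/(B - 64))**2 = ((88 + 61)/(sqrt(11) - 64))**2 = (149/(-64 + sqrt(11)))**2 = 22201/(-64 + sqrt(11))**2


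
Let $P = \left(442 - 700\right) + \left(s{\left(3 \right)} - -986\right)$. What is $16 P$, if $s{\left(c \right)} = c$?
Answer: $11696$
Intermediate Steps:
$P = 731$ ($P = \left(442 - 700\right) + \left(3 - -986\right) = -258 + \left(3 + 986\right) = -258 + 989 = 731$)
$16 P = 16 \cdot 731 = 11696$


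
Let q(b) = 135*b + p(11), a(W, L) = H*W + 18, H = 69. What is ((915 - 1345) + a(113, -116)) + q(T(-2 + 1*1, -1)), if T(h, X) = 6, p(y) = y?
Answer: 8206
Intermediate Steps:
a(W, L) = 18 + 69*W (a(W, L) = 69*W + 18 = 18 + 69*W)
q(b) = 11 + 135*b (q(b) = 135*b + 11 = 11 + 135*b)
((915 - 1345) + a(113, -116)) + q(T(-2 + 1*1, -1)) = ((915 - 1345) + (18 + 69*113)) + (11 + 135*6) = (-430 + (18 + 7797)) + (11 + 810) = (-430 + 7815) + 821 = 7385 + 821 = 8206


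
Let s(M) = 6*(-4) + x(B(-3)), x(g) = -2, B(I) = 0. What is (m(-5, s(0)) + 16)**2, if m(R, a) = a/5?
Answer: 2916/25 ≈ 116.64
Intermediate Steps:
s(M) = -26 (s(M) = 6*(-4) - 2 = -24 - 2 = -26)
m(R, a) = a/5 (m(R, a) = a*(1/5) = a/5)
(m(-5, s(0)) + 16)**2 = ((1/5)*(-26) + 16)**2 = (-26/5 + 16)**2 = (54/5)**2 = 2916/25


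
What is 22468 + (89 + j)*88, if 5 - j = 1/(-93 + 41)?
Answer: 399642/13 ≈ 30742.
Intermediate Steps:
j = 261/52 (j = 5 - 1/(-93 + 41) = 5 - 1/(-52) = 5 - 1*(-1/52) = 5 + 1/52 = 261/52 ≈ 5.0192)
22468 + (89 + j)*88 = 22468 + (89 + 261/52)*88 = 22468 + (4889/52)*88 = 22468 + 107558/13 = 399642/13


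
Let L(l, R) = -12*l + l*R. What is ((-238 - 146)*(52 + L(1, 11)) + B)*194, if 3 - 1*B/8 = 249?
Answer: -4181088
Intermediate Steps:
B = -1968 (B = 24 - 8*249 = 24 - 1992 = -1968)
L(l, R) = -12*l + R*l
((-238 - 146)*(52 + L(1, 11)) + B)*194 = ((-238 - 146)*(52 + 1*(-12 + 11)) - 1968)*194 = (-384*(52 + 1*(-1)) - 1968)*194 = (-384*(52 - 1) - 1968)*194 = (-384*51 - 1968)*194 = (-19584 - 1968)*194 = -21552*194 = -4181088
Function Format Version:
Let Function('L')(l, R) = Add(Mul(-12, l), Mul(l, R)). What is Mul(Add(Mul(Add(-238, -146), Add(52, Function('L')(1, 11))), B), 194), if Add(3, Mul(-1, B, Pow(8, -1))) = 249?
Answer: -4181088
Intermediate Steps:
B = -1968 (B = Add(24, Mul(-8, 249)) = Add(24, -1992) = -1968)
Function('L')(l, R) = Add(Mul(-12, l), Mul(R, l))
Mul(Add(Mul(Add(-238, -146), Add(52, Function('L')(1, 11))), B), 194) = Mul(Add(Mul(Add(-238, -146), Add(52, Mul(1, Add(-12, 11)))), -1968), 194) = Mul(Add(Mul(-384, Add(52, Mul(1, -1))), -1968), 194) = Mul(Add(Mul(-384, Add(52, -1)), -1968), 194) = Mul(Add(Mul(-384, 51), -1968), 194) = Mul(Add(-19584, -1968), 194) = Mul(-21552, 194) = -4181088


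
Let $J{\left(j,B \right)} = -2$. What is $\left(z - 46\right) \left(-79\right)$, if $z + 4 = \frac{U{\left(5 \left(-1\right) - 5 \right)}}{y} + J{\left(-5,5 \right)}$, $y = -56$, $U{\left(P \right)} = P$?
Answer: $\frac{114629}{28} \approx 4093.9$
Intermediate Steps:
$z = - \frac{163}{28}$ ($z = -4 - \left(2 - \frac{5 \left(-1\right) - 5}{-56}\right) = -4 - \left(2 - \left(-5 - 5\right) \left(- \frac{1}{56}\right)\right) = -4 - \frac{51}{28} = - \frac{163}{28} \approx -5.8214$)
$\left(z - 46\right) \left(-79\right) = \left(- \frac{163}{28} - 46\right) \left(-79\right) = \left(- \frac{1451}{28}\right) \left(-79\right) = \frac{114629}{28}$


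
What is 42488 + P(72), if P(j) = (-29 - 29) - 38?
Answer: 42392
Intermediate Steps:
P(j) = -96 (P(j) = -58 - 38 = -96)
42488 + P(72) = 42488 - 96 = 42392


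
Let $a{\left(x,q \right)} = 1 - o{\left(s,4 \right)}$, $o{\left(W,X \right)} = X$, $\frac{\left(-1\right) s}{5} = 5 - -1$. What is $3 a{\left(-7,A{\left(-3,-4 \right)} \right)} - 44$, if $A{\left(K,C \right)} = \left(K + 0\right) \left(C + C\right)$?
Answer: $-53$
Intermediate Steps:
$s = -30$ ($s = - 5 \left(5 - -1\right) = - 5 \left(5 + 1\right) = \left(-5\right) 6 = -30$)
$A{\left(K,C \right)} = 2 C K$ ($A{\left(K,C \right)} = K 2 C = 2 C K$)
$a{\left(x,q \right)} = -3$ ($a{\left(x,q \right)} = 1 - 4 = -3$)
$3 a{\left(-7,A{\left(-3,-4 \right)} \right)} - 44 = 3 \left(-3\right) - 44 = -9 - 44 = -53$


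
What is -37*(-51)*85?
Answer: 160395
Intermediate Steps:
-37*(-51)*85 = 1887*85 = 160395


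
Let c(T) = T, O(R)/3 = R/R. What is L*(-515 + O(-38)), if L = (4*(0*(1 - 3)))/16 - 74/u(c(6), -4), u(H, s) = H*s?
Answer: -4736/3 ≈ -1578.7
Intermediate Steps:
O(R) = 3 (O(R) = 3*(R/R) = 3*1 = 3)
L = 37/12 (L = (4*(0*(1 - 3)))/16 - 74/(6*(-4)) = (4*(0*(-2)))*(1/16) - 74/(-24) = (4*0)*(1/16) - 74*(-1/24) = 0*(1/16) + 37/12 = 0 + 37/12 = 37/12 ≈ 3.0833)
L*(-515 + O(-38)) = 37*(-515 + 3)/12 = (37/12)*(-512) = -4736/3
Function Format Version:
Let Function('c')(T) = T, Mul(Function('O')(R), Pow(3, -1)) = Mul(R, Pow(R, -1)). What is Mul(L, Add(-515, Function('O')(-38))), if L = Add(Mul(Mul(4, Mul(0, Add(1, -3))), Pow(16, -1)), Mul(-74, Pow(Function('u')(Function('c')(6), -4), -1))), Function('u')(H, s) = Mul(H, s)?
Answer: Rational(-4736, 3) ≈ -1578.7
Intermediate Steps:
Function('O')(R) = 3 (Function('O')(R) = Mul(3, Mul(R, Pow(R, -1))) = Mul(3, 1) = 3)
L = Rational(37, 12) (L = Add(Mul(Mul(4, Mul(0, Add(1, -3))), Pow(16, -1)), Mul(-74, Pow(Mul(6, -4), -1))) = Add(Mul(Mul(4, Mul(0, -2)), Rational(1, 16)), Mul(-74, Pow(-24, -1))) = Add(Mul(Mul(4, 0), Rational(1, 16)), Mul(-74, Rational(-1, 24))) = Add(Mul(0, Rational(1, 16)), Rational(37, 12)) = Add(0, Rational(37, 12)) = Rational(37, 12) ≈ 3.0833)
Mul(L, Add(-515, Function('O')(-38))) = Mul(Rational(37, 12), Add(-515, 3)) = Mul(Rational(37, 12), -512) = Rational(-4736, 3)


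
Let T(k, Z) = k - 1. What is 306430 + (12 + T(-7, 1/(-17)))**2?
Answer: 306446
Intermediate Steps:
T(k, Z) = -1 + k
306430 + (12 + T(-7, 1/(-17)))**2 = 306430 + (12 + (-1 - 7))**2 = 306430 + (12 - 8)**2 = 306430 + 4**2 = 306430 + 16 = 306446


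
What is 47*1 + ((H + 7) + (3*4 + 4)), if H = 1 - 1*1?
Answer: 70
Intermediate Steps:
H = 0 (H = 1 - 1 = 0)
47*1 + ((H + 7) + (3*4 + 4)) = 47*1 + ((0 + 7) + (3*4 + 4)) = 47 + (7 + (12 + 4)) = 47 + (7 + 16) = 47 + 23 = 70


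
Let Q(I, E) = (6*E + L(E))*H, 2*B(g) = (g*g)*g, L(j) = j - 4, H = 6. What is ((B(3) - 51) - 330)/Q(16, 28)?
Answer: -245/768 ≈ -0.31901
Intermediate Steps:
L(j) = -4 + j
B(g) = g³/2 (B(g) = ((g*g)*g)/2 = (g²*g)/2 = g³/2)
Q(I, E) = -24 + 42*E (Q(I, E) = (6*E + (-4 + E))*6 = (-4 + 7*E)*6 = -24 + 42*E)
((B(3) - 51) - 330)/Q(16, 28) = (((½)*3³ - 51) - 330)/(-24 + 42*28) = (((½)*27 - 51) - 330)/(-24 + 1176) = ((27/2 - 51) - 330)/1152 = (-75/2 - 330)*(1/1152) = -735/2*1/1152 = -245/768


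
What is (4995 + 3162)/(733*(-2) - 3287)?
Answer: -8157/4753 ≈ -1.7162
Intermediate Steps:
(4995 + 3162)/(733*(-2) - 3287) = 8157/(-1466 - 3287) = 8157/(-4753) = 8157*(-1/4753) = -8157/4753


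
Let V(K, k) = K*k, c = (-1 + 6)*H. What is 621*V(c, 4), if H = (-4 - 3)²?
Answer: 608580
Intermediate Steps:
H = 49 (H = (-7)² = 49)
c = 245 (c = (-1 + 6)*49 = 5*49 = 245)
621*V(c, 4) = 621*(245*4) = 621*980 = 608580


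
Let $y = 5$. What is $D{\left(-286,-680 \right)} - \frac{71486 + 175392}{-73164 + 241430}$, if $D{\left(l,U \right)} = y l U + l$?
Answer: $\frac{81786743723}{84133} \approx 9.7211 \cdot 10^{5}$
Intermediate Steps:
$D{\left(l,U \right)} = l + 5 U l$ ($D{\left(l,U \right)} = 5 l U + l = 5 U l + l = l + 5 U l$)
$D{\left(-286,-680 \right)} - \frac{71486 + 175392}{-73164 + 241430} = - 286 \left(1 + 5 \left(-680\right)\right) - \frac{71486 + 175392}{-73164 + 241430} = - 286 \left(1 - 3400\right) - \frac{246878}{168266} = \left(-286\right) \left(-3399\right) - 246878 \cdot \frac{1}{168266} = 972114 - \frac{123439}{84133} = \frac{81786743723}{84133}$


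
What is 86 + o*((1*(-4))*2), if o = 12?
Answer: -10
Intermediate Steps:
86 + o*((1*(-4))*2) = 86 + 12*((1*(-4))*2) = 86 + 12*(-4*2) = 86 + 12*(-8) = 86 - 96 = -10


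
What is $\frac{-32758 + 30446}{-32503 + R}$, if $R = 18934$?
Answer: $\frac{2312}{13569} \approx 0.17039$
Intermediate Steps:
$\frac{-32758 + 30446}{-32503 + R} = \frac{-32758 + 30446}{-32503 + 18934} = - \frac{2312}{-13569} = \left(-2312\right) \left(- \frac{1}{13569}\right) = \frac{2312}{13569}$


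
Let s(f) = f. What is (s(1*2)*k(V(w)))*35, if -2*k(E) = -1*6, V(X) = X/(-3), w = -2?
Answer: 210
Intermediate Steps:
V(X) = -X/3 (V(X) = X*(-1/3) = -X/3)
k(E) = 3 (k(E) = -(-1)*6/2 = -1/2*(-6) = 3)
(s(1*2)*k(V(w)))*35 = ((1*2)*3)*35 = (2*3)*35 = 6*35 = 210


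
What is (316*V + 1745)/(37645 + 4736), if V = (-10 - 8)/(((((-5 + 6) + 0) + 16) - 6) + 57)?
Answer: 28243/720477 ≈ 0.039200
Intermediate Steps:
V = -9/34 (V = -18/((((1 + 0) + 16) - 6) + 57) = -18/(((1 + 16) - 6) + 57) = -18/((17 - 6) + 57) = -18/(11 + 57) = -18/68 = -18*1/68 = -9/34 ≈ -0.26471)
(316*V + 1745)/(37645 + 4736) = (316*(-9/34) + 1745)/(37645 + 4736) = (-1422/17 + 1745)/42381 = (28243/17)*(1/42381) = 28243/720477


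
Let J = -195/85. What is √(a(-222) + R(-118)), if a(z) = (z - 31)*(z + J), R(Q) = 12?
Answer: √16403181/17 ≈ 238.24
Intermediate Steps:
J = -39/17 (J = -195*1/85 = -39/17 ≈ -2.2941)
a(z) = (-31 + z)*(-39/17 + z) (a(z) = (z - 31)*(z - 39/17) = (-31 + z)*(-39/17 + z))
√(a(-222) + R(-118)) = √((1209/17 + (-222)² - 566/17*(-222)) + 12) = √((1209/17 + 49284 + 125652/17) + 12) = √(964689/17 + 12) = √(964893/17) = √16403181/17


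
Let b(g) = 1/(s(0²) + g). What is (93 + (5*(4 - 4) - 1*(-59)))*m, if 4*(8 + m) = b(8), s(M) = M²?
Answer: -4845/4 ≈ -1211.3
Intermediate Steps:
b(g) = 1/g (b(g) = 1/((0²)² + g) = 1/(0² + g) = 1/(0 + g) = 1/g)
m = -255/32 (m = -8 + (¼)/8 = -8 + (¼)*(⅛) = -8 + 1/32 = -255/32 ≈ -7.9688)
(93 + (5*(4 - 4) - 1*(-59)))*m = (93 + (5*(4 - 4) - 1*(-59)))*(-255/32) = (93 + (5*0 + 59))*(-255/32) = (93 + (0 + 59))*(-255/32) = (93 + 59)*(-255/32) = 152*(-255/32) = -4845/4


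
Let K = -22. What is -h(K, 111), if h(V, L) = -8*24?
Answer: 192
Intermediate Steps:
h(V, L) = -192
-h(K, 111) = -1*(-192) = 192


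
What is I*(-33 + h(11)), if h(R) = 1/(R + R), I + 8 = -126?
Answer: 48575/11 ≈ 4415.9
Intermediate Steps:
I = -134 (I = -8 - 126 = -134)
h(R) = 1/(2*R)
I*(-33 + h(11)) = -134*(-33 + (½)/11) = -134*(-33 + (½)*(1/11)) = -134*(-33 + 1/22) = -134*(-725/22) = 48575/11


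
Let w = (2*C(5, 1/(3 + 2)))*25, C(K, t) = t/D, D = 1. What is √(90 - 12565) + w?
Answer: 10 + 5*I*√499 ≈ 10.0 + 111.69*I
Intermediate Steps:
C(K, t) = t (C(K, t) = t/1 = t*1 = t)
w = 10 (w = (2/(3 + 2))*25 = (2/5)*25 = (2*(⅕))*25 = (⅖)*25 = 10)
√(90 - 12565) + w = √(90 - 12565) + 10 = √(-12475) + 10 = 5*I*√499 + 10 = 10 + 5*I*√499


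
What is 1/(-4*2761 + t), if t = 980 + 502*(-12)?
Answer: -1/16088 ≈ -6.2158e-5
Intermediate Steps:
t = -5044 (t = 980 - 6024 = -5044)
1/(-4*2761 + t) = 1/(-4*2761 - 5044) = 1/(-11044 - 5044) = 1/(-16088) = -1/16088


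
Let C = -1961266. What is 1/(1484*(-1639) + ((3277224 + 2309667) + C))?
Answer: 1/1193349 ≈ 8.3798e-7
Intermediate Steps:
1/(1484*(-1639) + ((3277224 + 2309667) + C)) = 1/(1484*(-1639) + ((3277224 + 2309667) - 1961266)) = 1/(-2432276 + (5586891 - 1961266)) = 1/(-2432276 + 3625625) = 1/1193349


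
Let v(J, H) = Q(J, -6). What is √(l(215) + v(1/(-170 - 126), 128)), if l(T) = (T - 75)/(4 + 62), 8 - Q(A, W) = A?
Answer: √241506474/4884 ≈ 3.1819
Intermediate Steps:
Q(A, W) = 8 - A
v(J, H) = 8 - J
l(T) = -25/22 + T/66 (l(T) = (-75 + T)/66 = (-75 + T)*(1/66) = -25/22 + T/66)
√(l(215) + v(1/(-170 - 126), 128)) = √((-25/22 + (1/66)*215) + (8 - 1/(-170 - 126))) = √((-25/22 + 215/66) + (8 - 1/(-296))) = √(70/33 + (8 - 1*(-1/296))) = √(70/33 + (8 + 1/296)) = √(70/33 + 2369/296) = √(98897/9768) = √241506474/4884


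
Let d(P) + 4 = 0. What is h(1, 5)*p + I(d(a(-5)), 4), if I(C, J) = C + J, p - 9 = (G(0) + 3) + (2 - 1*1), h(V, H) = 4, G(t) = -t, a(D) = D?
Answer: 52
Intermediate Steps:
p = 13 (p = 9 + ((-1*0 + 3) + (2 - 1*1)) = 9 + ((0 + 3) + (2 - 1)) = 9 + (3 + 1) = 9 + 4 = 13)
d(P) = -4 (d(P) = -4 + 0 = -4)
h(1, 5)*p + I(d(a(-5)), 4) = 4*13 + (-4 + 4) = 52 + 0 = 52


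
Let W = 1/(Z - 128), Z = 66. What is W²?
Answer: 1/3844 ≈ 0.00026015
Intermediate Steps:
W = -1/62 (W = 1/(66 - 128) = 1/(-62) = -1/62 ≈ -0.016129)
W² = (-1/62)² = 1/3844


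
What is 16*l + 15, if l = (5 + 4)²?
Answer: 1311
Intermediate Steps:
l = 81 (l = 9² = 81)
16*l + 15 = 16*81 + 15 = 1296 + 15 = 1311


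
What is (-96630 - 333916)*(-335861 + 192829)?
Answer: 61581855472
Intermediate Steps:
(-96630 - 333916)*(-335861 + 192829) = -430546*(-143032) = 61581855472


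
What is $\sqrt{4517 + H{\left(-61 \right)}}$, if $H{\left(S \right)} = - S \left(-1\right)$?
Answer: $2 \sqrt{1114} \approx 66.753$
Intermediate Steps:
$H{\left(S \right)} = S$
$\sqrt{4517 + H{\left(-61 \right)}} = \sqrt{4517 - 61} = \sqrt{4456} = 2 \sqrt{1114}$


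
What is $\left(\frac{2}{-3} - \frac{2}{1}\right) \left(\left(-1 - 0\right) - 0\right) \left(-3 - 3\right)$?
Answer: $-16$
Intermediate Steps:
$\left(\frac{2}{-3} - \frac{2}{1}\right) \left(\left(-1 - 0\right) - 0\right) \left(-3 - 3\right) = \left(2 \left(- \frac{1}{3}\right) - 2\right) \left(\left(-1 + 0\right) + 0\right) \left(-3 - 3\right) = \left(- \frac{2}{3} - 2\right) \left(-1 + 0\right) \left(-6\right) = \left(- \frac{8}{3}\right) \left(-1\right) \left(-6\right) = \frac{8}{3} \left(-6\right) = -16$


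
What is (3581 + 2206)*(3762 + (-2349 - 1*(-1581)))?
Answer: 17326278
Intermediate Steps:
(3581 + 2206)*(3762 + (-2349 - 1*(-1581))) = 5787*(3762 + (-2349 + 1581)) = 5787*(3762 - 768) = 5787*2994 = 17326278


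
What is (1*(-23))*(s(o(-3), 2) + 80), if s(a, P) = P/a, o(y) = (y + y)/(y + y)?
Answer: -1886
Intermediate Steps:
o(y) = 1 (o(y) = (2*y)/((2*y)) = (2*y)*(1/(2*y)) = 1)
(1*(-23))*(s(o(-3), 2) + 80) = (1*(-23))*(2/1 + 80) = -23*(2*1 + 80) = -23*(2 + 80) = -23*82 = -1886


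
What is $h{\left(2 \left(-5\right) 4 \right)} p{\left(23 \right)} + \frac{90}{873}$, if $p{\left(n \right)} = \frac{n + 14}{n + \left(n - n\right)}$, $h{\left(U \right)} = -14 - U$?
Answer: $\frac{93544}{2231} \approx 41.929$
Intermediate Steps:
$p{\left(n \right)} = \frac{14 + n}{n}$ ($p{\left(n \right)} = \frac{14 + n}{n + 0} = \frac{14 + n}{n}$)
$h{\left(2 \left(-5\right) 4 \right)} p{\left(23 \right)} + \frac{90}{873} = \left(-14 - 2 \left(-5\right) 4\right) \frac{14 + 23}{23} + \frac{90}{873} = \left(-14 - \left(-10\right) 4\right) \frac{1}{23} \cdot 37 + 90 \cdot \frac{1}{873} = \left(-14 - -40\right) \frac{37}{23} + \frac{10}{97} = \left(-14 + 40\right) \frac{37}{23} + \frac{10}{97} = 26 \cdot \frac{37}{23} + \frac{10}{97} = \frac{962}{23} + \frac{10}{97} = \frac{93544}{2231}$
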